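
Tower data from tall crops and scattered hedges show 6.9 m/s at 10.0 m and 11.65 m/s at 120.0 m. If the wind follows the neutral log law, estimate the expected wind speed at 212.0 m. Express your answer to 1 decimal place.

12.7 m/s

Log law: V ∝ ln(z/z₀). From the pair, with r = V₁/V₂ = 0.59227,
ln z₀ = (ln z₁ − r·ln z₂)/(1 − r) = (2.3026 − 0.59227×4.7875)/0.40773 = -1.3071 → z₀ = 0.2706 m
V₃ = V₁ · ln(z₃/z₀)/ln(z₁/z₀) = 6.9 × 6.6637/3.6097 = 12.7378 m/s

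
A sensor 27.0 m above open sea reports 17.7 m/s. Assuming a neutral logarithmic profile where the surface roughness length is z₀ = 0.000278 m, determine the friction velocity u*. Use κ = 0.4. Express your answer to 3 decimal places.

u* ≈ 0.617 m/s

Log law: V(z) = (u*/κ) · ln(z/z₀) ⇒ u* = κ · V / ln(z/z₀)
u* = 0.4 × 17.7 / ln(27.0/0.000278) = 0.4 × 17.7 / 11.4837
   = 7.0800 / 11.4837 = 0.6165 m/s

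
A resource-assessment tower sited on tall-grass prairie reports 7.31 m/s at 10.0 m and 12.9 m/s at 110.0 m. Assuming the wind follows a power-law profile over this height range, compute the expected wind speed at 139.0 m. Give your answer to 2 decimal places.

First find α: α = ln(V₂/V₁)/ln(z₂/z₁) = ln(12.9/7.31)/ln(110.0/10.0) = 0.56798/2.39790 = 0.2369
Extrapolate from 110.0 m to 139.0 m: V₃ = 12.9 × (139.0/110.0)^0.2369 = 12.9 × 1.0570 = 13.6352 m/s

13.64 m/s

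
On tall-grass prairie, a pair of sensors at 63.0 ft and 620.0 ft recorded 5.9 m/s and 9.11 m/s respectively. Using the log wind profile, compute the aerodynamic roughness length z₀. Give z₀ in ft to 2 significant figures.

z₀ ≈ 0.94 ft

Log law: V(z) ∝ ln(z/z₀). With r = V₁/V₂ = 5.9/9.11 = 0.64764,
r · ln(z₂/z₀) = ln(z₁/z₀) ⇒ ln z₀ = (ln z₁ − r·ln z₂)/(1 − r)
ln z₀ = (4.14313 − 0.64764×6.42972) / 0.35236 = -0.0596
z₀ = exp(-0.0596) = 0.9421 ft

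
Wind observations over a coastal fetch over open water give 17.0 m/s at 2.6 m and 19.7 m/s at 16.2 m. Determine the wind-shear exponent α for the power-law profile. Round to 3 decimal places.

Power law: V₂/V₁ = (z₂/z₁)^α ⇒ α = ln(V₂/V₁) / ln(z₂/z₁)
α = ln(19.7/17.0) / ln(16.2/2.6) = ln(1.1588) / ln(6.2308)
  = 0.14741 / 1.82950 = 0.08057

α ≈ 0.081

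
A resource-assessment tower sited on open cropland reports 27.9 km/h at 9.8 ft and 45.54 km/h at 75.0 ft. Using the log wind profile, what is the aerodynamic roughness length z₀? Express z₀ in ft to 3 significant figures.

z₀ ≈ 0.392 ft

Log law: V(z) ∝ ln(z/z₀). With r = V₁/V₂ = 27.9/45.54 = 0.61265,
r · ln(z₂/z₀) = ln(z₁/z₀) ⇒ ln z₀ = (ln z₁ − r·ln z₂)/(1 − r)
ln z₀ = (2.28238 − 0.61265×4.31749) / 0.38735 = -0.9364
z₀ = exp(-0.9364) = 0.3920 ft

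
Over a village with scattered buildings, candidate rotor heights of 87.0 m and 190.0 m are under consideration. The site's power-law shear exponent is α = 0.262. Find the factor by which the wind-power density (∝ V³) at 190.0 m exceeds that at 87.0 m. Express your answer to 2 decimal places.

Speed ratio: V_B/V_A = (z_B/z_A)^α = (190.0/87.0)^0.262 = (2.1839)^0.262 = 1.22710
Power-density ratio: P_B/P_A = (V_B/V_A)³ = (1.22710)³ = 1.84773

1.85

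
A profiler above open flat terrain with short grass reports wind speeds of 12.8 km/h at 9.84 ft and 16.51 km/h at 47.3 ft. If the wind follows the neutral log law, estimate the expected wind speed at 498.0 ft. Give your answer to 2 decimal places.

Log law: V ∝ ln(z/z₀). From the pair, with r = V₁/V₂ = 0.77529,
ln z₀ = (ln z₁ − r·ln z₂)/(1 − r) = (2.2865 − 0.77529×3.8565)/0.22471 = -3.1304 → z₀ = 0.04370 ft
V₃ = V₁ · ln(z₃/z₀)/ln(z₁/z₀) = 12.8 × 9.3410/5.4169 = 22.0727 km/h

22.07 km/h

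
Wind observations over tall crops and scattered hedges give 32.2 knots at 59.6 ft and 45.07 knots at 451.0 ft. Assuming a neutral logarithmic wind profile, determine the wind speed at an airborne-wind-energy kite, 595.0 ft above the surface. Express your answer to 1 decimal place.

46.8 knots

Log law: V ∝ ln(z/z₀). From the pair, with r = V₁/V₂ = 0.71444,
ln z₀ = (ln z₁ − r·ln z₂)/(1 − r) = (4.0877 − 0.71444×6.1115)/0.28556 = -0.9758 → z₀ = 0.3769 ft
V₃ = V₁ · ln(z₃/z₀)/ln(z₁/z₀) = 32.2 × 7.3644/5.0635 = 46.8321 knots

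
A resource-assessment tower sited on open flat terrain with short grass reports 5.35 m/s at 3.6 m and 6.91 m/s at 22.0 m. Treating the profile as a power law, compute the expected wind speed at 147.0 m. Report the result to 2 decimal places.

First find α: α = ln(V₂/V₁)/ln(z₂/z₁) = ln(6.91/5.35)/ln(22.0/3.6) = 0.25587/1.81011 = 0.1414
Extrapolate from 22.0 m to 147.0 m: V₃ = 6.91 × (147.0/22.0)^0.1414 = 6.91 × 1.3080 = 9.0382 m/s

9.04 m/s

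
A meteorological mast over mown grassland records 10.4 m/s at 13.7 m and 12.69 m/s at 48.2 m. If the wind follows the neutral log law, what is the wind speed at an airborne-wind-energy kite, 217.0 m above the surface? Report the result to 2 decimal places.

15.43 m/s

Log law: V ∝ ln(z/z₀). From the pair, with r = V₁/V₂ = 0.81954,
ln z₀ = (ln z₁ − r·ln z₂)/(1 − r) = (2.6174 − 0.81954×3.8754)/0.18046 = -3.0956 → z₀ = 0.04525 m
V₃ = V₁ · ln(z₃/z₀)/ln(z₁/z₀) = 10.4 × 8.4755/5.7130 = 15.4289 m/s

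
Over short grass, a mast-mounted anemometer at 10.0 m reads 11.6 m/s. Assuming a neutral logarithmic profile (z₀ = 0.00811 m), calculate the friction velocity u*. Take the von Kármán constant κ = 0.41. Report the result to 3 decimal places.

Log law: V(z) = (u*/κ) · ln(z/z₀) ⇒ u* = κ · V / ln(z/z₀)
u* = 0.41 × 11.6 / ln(10.0/0.00811) = 0.41 × 11.6 / 7.1172
   = 4.7560 / 7.1172 = 0.6682 m/s

u* ≈ 0.668 m/s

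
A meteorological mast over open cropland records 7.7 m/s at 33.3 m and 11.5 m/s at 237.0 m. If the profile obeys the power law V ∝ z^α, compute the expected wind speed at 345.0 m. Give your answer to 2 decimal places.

First find α: α = ln(V₂/V₁)/ln(z₂/z₁) = ln(11.5/7.7)/ln(237.0/33.3) = 0.40113/1.96250 = 0.2044
Extrapolate from 237.0 m to 345.0 m: V₃ = 11.5 × (345.0/237.0)^0.2044 = 11.5 × 1.0798 = 12.4173 m/s

12.42 m/s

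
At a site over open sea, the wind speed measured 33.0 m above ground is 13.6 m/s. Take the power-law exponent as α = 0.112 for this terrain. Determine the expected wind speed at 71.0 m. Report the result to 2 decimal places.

Power-law profile: V₂ = V₁ · (z₂/z₁)^α
V₂ = 13.6 × (71.0/33.0)^0.112 = 13.6 × (2.1515)^0.112
    = 13.6 × 1.0896 = 14.8186 m/s

14.82 m/s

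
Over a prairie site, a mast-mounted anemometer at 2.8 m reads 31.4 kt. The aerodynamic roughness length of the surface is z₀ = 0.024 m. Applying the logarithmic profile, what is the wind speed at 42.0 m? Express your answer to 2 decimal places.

49.27 kt

Log law: V(z) ∝ ln(z/z₀), so V₂/V₁ = ln(z₂/z₀) / ln(z₁/z₀).
ln(42.0/0.024) = 7.4674, ln(2.8/0.024) = 4.7593
V₂ = 31.4 × 7.4674/4.7593 = 31.4 × 1.5690 = 49.2666 kt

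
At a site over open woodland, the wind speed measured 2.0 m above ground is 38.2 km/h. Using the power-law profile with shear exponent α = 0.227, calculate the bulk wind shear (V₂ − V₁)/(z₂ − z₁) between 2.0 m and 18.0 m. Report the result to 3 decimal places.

Power law: V₂ = V₁ · (z₂/z₁)^α = 38.2 × (9.0000)^0.227 = 62.9037 km/h
ΔV/Δz = (62.9037 − 38.2)/(18.0 − 2.0) = 24.7037/16.0000 = 1.54398 km/h/m

1.544 km/h/m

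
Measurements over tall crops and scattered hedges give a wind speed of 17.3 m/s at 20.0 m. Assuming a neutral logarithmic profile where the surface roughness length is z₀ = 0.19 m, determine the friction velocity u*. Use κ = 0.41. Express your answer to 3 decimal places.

u* ≈ 1.523 m/s

Log law: V(z) = (u*/κ) · ln(z/z₀) ⇒ u* = κ · V / ln(z/z₀)
u* = 0.41 × 17.3 / ln(20.0/0.19) = 0.41 × 17.3 / 4.6565
   = 7.0930 / 4.6565 = 1.5233 m/s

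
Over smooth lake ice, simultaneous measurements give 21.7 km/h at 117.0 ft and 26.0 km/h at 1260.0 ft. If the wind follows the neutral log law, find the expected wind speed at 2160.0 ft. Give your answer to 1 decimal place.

27.0 km/h

Log law: V ∝ ln(z/z₀). From the pair, with r = V₁/V₂ = 0.83462,
ln z₀ = (ln z₁ − r·ln z₂)/(1 − r) = (4.7622 − 0.83462×7.1389)/0.16538 = -7.2318 → z₀ = 0.0007232 ft
V₃ = V₁ · ln(z₃/z₀)/ln(z₁/z₀) = 21.7 × 14.9097/11.9940 = 26.9752 km/h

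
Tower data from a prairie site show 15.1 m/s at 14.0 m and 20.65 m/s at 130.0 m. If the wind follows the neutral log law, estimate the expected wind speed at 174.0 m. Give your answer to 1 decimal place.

Log law: V ∝ ln(z/z₀). From the pair, with r = V₁/V₂ = 0.73123,
ln z₀ = (ln z₁ − r·ln z₂)/(1 − r) = (2.6391 − 0.73123×4.8675)/0.26877 = -3.4240 → z₀ = 0.03258 m
V₃ = V₁ · ln(z₃/z₀)/ln(z₁/z₀) = 15.1 × 8.5831/6.0631 = 21.3760 m/s

21.4 m/s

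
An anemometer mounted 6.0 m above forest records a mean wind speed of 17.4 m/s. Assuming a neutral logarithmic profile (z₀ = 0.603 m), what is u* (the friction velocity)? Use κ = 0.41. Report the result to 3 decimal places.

Log law: V(z) = (u*/κ) · ln(z/z₀) ⇒ u* = κ · V / ln(z/z₀)
u* = 0.41 × 17.4 / ln(6.0/0.603) = 0.41 × 17.4 / 2.2976
   = 7.1340 / 2.2976 = 3.1050 m/s

u* ≈ 3.105 m/s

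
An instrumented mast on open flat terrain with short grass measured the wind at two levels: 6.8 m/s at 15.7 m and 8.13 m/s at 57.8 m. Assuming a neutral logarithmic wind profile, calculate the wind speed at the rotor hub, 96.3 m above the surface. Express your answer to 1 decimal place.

8.7 m/s

Log law: V ∝ ln(z/z₀). From the pair, with r = V₁/V₂ = 0.83641,
ln z₀ = (ln z₁ − r·ln z₂)/(1 − r) = (2.7537 − 0.83641×4.0570)/0.16359 = -3.9100 → z₀ = 0.02004 m
V₃ = V₁ · ln(z₃/z₀)/ln(z₁/z₀) = 6.8 × 8.4774/6.6636 = 8.6509 m/s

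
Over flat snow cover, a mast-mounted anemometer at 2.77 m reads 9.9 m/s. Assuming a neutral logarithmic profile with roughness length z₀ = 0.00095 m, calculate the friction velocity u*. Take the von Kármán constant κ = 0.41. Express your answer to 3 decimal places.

Log law: V(z) = (u*/κ) · ln(z/z₀) ⇒ u* = κ · V / ln(z/z₀)
u* = 0.41 × 9.9 / ln(2.77/0.00095) = 0.41 × 9.9 / 7.9779
   = 4.0590 / 7.9779 = 0.5088 m/s

u* ≈ 0.509 m/s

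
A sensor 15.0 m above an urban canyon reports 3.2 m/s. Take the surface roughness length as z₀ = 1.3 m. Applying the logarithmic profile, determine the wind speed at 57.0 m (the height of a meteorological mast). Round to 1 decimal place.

Log law: V(z) ∝ ln(z/z₀), so V₂/V₁ = ln(z₂/z₀) / ln(z₁/z₀).
ln(57.0/1.3) = 3.7807, ln(15.0/1.3) = 2.4457
V₂ = 3.2 × 3.7807/2.4457 = 3.2 × 1.5459 = 4.9468 m/s

4.9 m/s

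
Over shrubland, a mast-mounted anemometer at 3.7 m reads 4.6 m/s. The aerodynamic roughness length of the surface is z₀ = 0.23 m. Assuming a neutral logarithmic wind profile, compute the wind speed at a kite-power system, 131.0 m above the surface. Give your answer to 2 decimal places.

Log law: V(z) ∝ ln(z/z₀), so V₂/V₁ = ln(z₂/z₀) / ln(z₁/z₀).
ln(131.0/0.23) = 6.3449, ln(3.7/0.23) = 2.7780
V₂ = 4.6 × 6.3449/2.7780 = 4.6 × 2.2840 = 10.5062 m/s

10.51 m/s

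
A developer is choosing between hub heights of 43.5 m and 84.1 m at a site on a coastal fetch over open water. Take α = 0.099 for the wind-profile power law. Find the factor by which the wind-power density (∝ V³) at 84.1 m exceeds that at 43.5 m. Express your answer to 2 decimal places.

1.22

Speed ratio: V_B/V_A = (z_B/z_A)^α = (84.1/43.5)^0.099 = (1.9333)^0.099 = 1.06744
Power-density ratio: P_B/P_A = (V_B/V_A)³ = (1.06744)³ = 1.21628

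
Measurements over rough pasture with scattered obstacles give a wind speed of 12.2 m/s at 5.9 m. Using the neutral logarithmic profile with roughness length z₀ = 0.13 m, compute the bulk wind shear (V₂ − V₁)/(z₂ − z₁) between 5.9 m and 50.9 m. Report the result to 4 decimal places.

0.1531 m/s/m

Log law: V₂ = V₁ · ln(z₂/z₀)/ln(z₁/z₀) = 12.2 × 5.9701/3.8152 = 19.0909 m/s
ΔV/Δz = (19.0909 − 12.2)/(50.9 − 5.9) = 6.8909/45.0000 = 0.15313 m/s/m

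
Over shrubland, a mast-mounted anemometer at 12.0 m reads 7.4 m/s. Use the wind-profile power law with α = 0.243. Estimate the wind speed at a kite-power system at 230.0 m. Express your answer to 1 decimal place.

15.2 m/s

Power-law profile: V₂ = V₁ · (z₂/z₁)^α
V₂ = 7.4 × (230.0/12.0)^0.243 = 7.4 × (19.1667)^0.243
    = 7.4 × 2.0496 = 15.1667 m/s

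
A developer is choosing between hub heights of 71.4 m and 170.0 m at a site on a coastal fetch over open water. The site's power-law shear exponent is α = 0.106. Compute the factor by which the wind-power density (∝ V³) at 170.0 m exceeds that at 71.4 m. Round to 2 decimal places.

Speed ratio: V_B/V_A = (z_B/z_A)^α = (170.0/71.4)^0.106 = (2.3810)^0.106 = 1.09632
Power-density ratio: P_B/P_A = (V_B/V_A)³ = (1.09632)³ = 1.31767

1.32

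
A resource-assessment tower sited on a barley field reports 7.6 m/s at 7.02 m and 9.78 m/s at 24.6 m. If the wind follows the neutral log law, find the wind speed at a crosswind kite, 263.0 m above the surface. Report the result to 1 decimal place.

13.9 m/s

Log law: V ∝ ln(z/z₀). From the pair, with r = V₁/V₂ = 0.77710,
ln z₀ = (ln z₁ − r·ln z₂)/(1 − r) = (1.9488 − 0.77710×3.2027)/0.22290 = -2.4229 → z₀ = 0.08866 m
V₃ = V₁ · ln(z₃/z₀)/ln(z₁/z₀) = 7.6 × 7.9951/4.3717 = 13.8991 m/s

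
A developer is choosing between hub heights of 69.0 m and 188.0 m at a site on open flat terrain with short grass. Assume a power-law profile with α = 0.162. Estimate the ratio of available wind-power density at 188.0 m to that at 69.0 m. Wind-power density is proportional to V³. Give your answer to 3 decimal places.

1.628

Speed ratio: V_B/V_A = (z_B/z_A)^α = (188.0/69.0)^0.162 = (2.7246)^0.162 = 1.17631
Power-density ratio: P_B/P_A = (V_B/V_A)³ = (1.17631)³ = 1.62765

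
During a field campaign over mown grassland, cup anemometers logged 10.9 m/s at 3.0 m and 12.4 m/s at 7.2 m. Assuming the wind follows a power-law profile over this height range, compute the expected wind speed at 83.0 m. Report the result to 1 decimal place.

First find α: α = ln(V₂/V₁)/ln(z₂/z₁) = ln(12.4/10.9)/ln(7.2/3.0) = 0.12893/0.87547 = 0.1473
Extrapolate from 7.2 m to 83.0 m: V₃ = 12.4 × (83.0/7.2)^0.1473 = 12.4 × 1.4334 = 17.7742 m/s

17.8 m/s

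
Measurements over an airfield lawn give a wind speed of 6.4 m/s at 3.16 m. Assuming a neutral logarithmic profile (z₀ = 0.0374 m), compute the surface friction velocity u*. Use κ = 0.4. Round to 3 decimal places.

Log law: V(z) = (u*/κ) · ln(z/z₀) ⇒ u* = κ · V / ln(z/z₀)
u* = 0.4 × 6.4 / ln(3.16/0.0374) = 0.4 × 6.4 / 4.4367
   = 2.5600 / 4.4367 = 0.5770 m/s

u* ≈ 0.577 m/s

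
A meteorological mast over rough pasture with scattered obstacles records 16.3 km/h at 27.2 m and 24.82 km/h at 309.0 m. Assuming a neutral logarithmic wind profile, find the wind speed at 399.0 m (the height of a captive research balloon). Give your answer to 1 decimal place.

25.7 km/h

Log law: V ∝ ln(z/z₀). From the pair, with r = V₁/V₂ = 0.65673,
ln z₀ = (ln z₁ − r·ln z₂)/(1 − r) = (3.3032 − 0.65673×5.7333)/0.34327 = -1.3460 → z₀ = 0.2603 m
V₃ = V₁ · ln(z₃/z₀)/ln(z₁/z₀) = 16.3 × 7.3349/4.6492 = 25.7162 km/h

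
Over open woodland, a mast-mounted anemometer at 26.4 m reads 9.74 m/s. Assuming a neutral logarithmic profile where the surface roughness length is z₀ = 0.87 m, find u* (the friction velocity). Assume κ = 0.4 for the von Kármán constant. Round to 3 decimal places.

u* ≈ 1.142 m/s

Log law: V(z) = (u*/κ) · ln(z/z₀) ⇒ u* = κ · V / ln(z/z₀)
u* = 0.4 × 9.74 / ln(26.4/0.87) = 0.4 × 9.74 / 3.4126
   = 3.8960 / 3.4126 = 1.1416 m/s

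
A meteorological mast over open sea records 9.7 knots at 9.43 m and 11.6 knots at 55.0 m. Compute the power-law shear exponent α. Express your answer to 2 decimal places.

α ≈ 0.10

Power law: V₂/V₁ = (z₂/z₁)^α ⇒ α = ln(V₂/V₁) / ln(z₂/z₁)
α = ln(11.6/9.7) / ln(55.0/9.43) = ln(1.1959) / ln(5.8324)
  = 0.17888 / 1.76344 = 0.10144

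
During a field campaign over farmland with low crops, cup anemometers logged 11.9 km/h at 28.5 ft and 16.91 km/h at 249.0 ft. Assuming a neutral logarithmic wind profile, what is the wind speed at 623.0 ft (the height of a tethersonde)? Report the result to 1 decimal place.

Log law: V ∝ ln(z/z₀). From the pair, with r = V₁/V₂ = 0.70373,
ln z₀ = (ln z₁ − r·ln z₂)/(1 − r) = (3.3499 − 0.70373×5.5175)/0.29627 = -1.7986 → z₀ = 0.1655 ft
V₃ = V₁ · ln(z₃/z₀)/ln(z₁/z₀) = 11.9 × 8.2331/5.1485 = 19.0297 km/h

19.0 km/h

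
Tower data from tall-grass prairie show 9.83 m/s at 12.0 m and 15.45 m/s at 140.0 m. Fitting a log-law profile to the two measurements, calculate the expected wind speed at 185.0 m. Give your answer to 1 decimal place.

16.1 m/s

Log law: V ∝ ln(z/z₀). From the pair, with r = V₁/V₂ = 0.63625,
ln z₀ = (ln z₁ − r·ln z₂)/(1 − r) = (2.4849 − 0.63625×4.9416)/0.36375 = -1.8122 → z₀ = 0.1633 m
V₃ = V₁ · ln(z₃/z₀)/ln(z₁/z₀) = 9.83 × 7.0326/4.2971 = 16.0876 m/s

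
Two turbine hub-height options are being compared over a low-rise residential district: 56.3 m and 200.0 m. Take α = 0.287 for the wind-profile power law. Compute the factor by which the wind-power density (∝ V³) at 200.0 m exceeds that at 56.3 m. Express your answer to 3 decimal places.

Speed ratio: V_B/V_A = (z_B/z_A)^α = (200.0/56.3)^0.287 = (3.5524)^0.287 = 1.43880
Power-density ratio: P_B/P_A = (V_B/V_A)³ = (1.43880)³ = 2.97851

2.979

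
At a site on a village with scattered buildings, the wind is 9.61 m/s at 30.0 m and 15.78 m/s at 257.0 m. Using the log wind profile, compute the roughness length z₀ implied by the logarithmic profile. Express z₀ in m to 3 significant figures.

z₀ ≈ 1.06 m

Log law: V(z) ∝ ln(z/z₀). With r = V₁/V₂ = 9.61/15.78 = 0.60900,
r · ln(z₂/z₀) = ln(z₁/z₀) ⇒ ln z₀ = (ln z₁ − r·ln z₂)/(1 − r)
ln z₀ = (3.40120 − 0.60900×5.54908) / 0.39100 = 0.0558
z₀ = exp(0.0558) = 1.057 m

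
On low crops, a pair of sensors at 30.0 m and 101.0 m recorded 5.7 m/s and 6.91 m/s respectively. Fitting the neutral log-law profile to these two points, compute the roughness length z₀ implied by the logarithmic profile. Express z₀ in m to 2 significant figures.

z₀ ≈ 0.099 m

Log law: V(z) ∝ ln(z/z₀). With r = V₁/V₂ = 5.7/6.91 = 0.82489,
r · ln(z₂/z₀) = ln(z₁/z₀) ⇒ ln z₀ = (ln z₁ − r·ln z₂)/(1 − r)
ln z₀ = (3.40120 − 0.82489×4.61512) / 0.17511 = -2.3173
z₀ = exp(-2.3173) = 0.09854 m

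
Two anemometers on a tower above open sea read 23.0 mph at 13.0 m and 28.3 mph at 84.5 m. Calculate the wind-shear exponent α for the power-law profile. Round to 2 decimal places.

Power law: V₂/V₁ = (z₂/z₁)^α ⇒ α = ln(V₂/V₁) / ln(z₂/z₁)
α = ln(28.3/23.0) / ln(84.5/13.0) = ln(1.2304) / ln(6.5000)
  = 0.20737 / 1.87180 = 0.11078

α ≈ 0.11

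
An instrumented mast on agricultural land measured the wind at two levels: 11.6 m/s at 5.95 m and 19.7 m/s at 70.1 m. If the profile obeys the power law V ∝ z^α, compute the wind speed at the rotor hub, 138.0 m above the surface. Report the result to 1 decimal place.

First find α: α = ln(V₂/V₁)/ln(z₂/z₁) = ln(19.7/11.6)/ln(70.1/5.95) = 0.52961/2.46653 = 0.2147
Extrapolate from 70.1 m to 138.0 m: V₃ = 19.7 × (138.0/70.1)^0.2147 = 19.7 × 1.1565 = 22.7839 m/s

22.8 m/s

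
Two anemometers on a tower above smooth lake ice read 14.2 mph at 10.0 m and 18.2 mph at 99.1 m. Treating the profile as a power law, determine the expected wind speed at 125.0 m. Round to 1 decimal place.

First find α: α = ln(V₂/V₁)/ln(z₂/z₁) = ln(18.2/14.2)/ln(99.1/10.0) = 0.24818/2.29354 = 0.1082
Extrapolate from 99.1 m to 125.0 m: V₃ = 18.2 × (125.0/99.1)^0.1082 = 18.2 × 1.0254 = 18.6631 mph

18.7 mph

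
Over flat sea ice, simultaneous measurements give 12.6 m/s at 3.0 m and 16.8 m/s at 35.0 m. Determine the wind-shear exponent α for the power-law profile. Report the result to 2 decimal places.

Power law: V₂/V₁ = (z₂/z₁)^α ⇒ α = ln(V₂/V₁) / ln(z₂/z₁)
α = ln(16.8/12.6) / ln(35.0/3.0) = ln(1.3333) / ln(11.6667)
  = 0.28768 / 2.45674 = 0.11710

α ≈ 0.12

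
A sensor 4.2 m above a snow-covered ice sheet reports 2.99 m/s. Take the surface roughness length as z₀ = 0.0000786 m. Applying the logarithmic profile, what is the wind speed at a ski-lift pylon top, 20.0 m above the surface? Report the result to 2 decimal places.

Log law: V(z) ∝ ln(z/z₀), so V₂/V₁ = ln(z₂/z₀) / ln(z₁/z₀).
ln(20.0/0.0000786) = 12.4469, ln(4.2/0.0000786) = 10.8862
V₂ = 2.99 × 12.4469/10.8862 = 2.99 × 1.1434 = 3.4186 m/s

3.42 m/s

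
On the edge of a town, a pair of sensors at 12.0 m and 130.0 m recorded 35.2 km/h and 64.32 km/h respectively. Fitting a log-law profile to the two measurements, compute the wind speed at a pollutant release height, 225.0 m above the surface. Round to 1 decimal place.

Log law: V ∝ ln(z/z₀). From the pair, with r = V₁/V₂ = 0.54726,
ln z₀ = (ln z₁ − r·ln z₂)/(1 − r) = (2.4849 − 0.54726×4.8675)/0.45274 = -0.3952 → z₀ = 0.6736 m
V₃ = V₁ · ln(z₃/z₀)/ln(z₁/z₀) = 35.2 × 5.8113/2.8801 = 71.0245 km/h

71.0 km/h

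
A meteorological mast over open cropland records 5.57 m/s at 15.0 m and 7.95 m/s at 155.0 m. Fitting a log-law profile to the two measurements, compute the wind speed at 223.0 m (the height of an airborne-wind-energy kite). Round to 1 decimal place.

Log law: V ∝ ln(z/z₀). From the pair, with r = V₁/V₂ = 0.70063,
ln z₀ = (ln z₁ − r·ln z₂)/(1 − r) = (2.7081 − 0.70063×5.0434)/0.29937 = -2.7575 → z₀ = 0.06345 m
V₃ = V₁ · ln(z₃/z₀)/ln(z₁/z₀) = 5.57 × 8.1647/5.4656 = 8.3207 m/s

8.3 m/s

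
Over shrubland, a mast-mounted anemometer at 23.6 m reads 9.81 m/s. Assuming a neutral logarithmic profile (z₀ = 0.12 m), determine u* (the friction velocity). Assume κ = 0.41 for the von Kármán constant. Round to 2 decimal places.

Log law: V(z) = (u*/κ) · ln(z/z₀) ⇒ u* = κ · V / ln(z/z₀)
u* = 0.41 × 9.81 / ln(23.6/0.12) = 0.41 × 9.81 / 5.2815
   = 4.0221 / 5.2815 = 0.7615 m/s

u* ≈ 0.76 m/s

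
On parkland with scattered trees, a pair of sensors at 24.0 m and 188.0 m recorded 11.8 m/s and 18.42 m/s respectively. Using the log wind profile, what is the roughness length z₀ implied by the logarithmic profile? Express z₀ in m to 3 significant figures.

z₀ ≈ 0.612 m

Log law: V(z) ∝ ln(z/z₀). With r = V₁/V₂ = 11.8/18.42 = 0.64061,
r · ln(z₂/z₀) = ln(z₁/z₀) ⇒ ln z₀ = (ln z₁ − r·ln z₂)/(1 − r)
ln z₀ = (3.17805 − 0.64061×5.23644) / 0.35939 = -0.4910
z₀ = exp(-0.4910) = 0.6120 m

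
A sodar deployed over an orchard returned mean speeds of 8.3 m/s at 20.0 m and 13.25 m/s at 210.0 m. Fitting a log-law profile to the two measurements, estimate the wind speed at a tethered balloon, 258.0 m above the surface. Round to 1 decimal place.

Log law: V ∝ ln(z/z₀). From the pair, with r = V₁/V₂ = 0.62642,
ln z₀ = (ln z₁ − r·ln z₂)/(1 − r) = (2.9957 − 0.62642×5.3471)/0.37358 = -0.9470 → z₀ = 0.3879 m
V₃ = V₁ · ln(z₃/z₀)/ln(z₁/z₀) = 8.3 × 6.4999/3.9427 = 13.6833 m/s

13.7 m/s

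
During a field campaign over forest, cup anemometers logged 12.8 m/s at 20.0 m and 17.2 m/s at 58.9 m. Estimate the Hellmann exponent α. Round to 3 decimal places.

α ≈ 0.274

Power law: V₂/V₁ = (z₂/z₁)^α ⇒ α = ln(V₂/V₁) / ln(z₂/z₁)
α = ln(17.2/12.8) / ln(58.9/20.0) = ln(1.3437) / ln(2.9450)
  = 0.29546 / 1.08011 = 0.27355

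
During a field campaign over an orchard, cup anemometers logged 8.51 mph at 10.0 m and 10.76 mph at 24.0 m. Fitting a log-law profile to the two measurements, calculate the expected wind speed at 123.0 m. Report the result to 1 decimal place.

Log law: V ∝ ln(z/z₀). From the pair, with r = V₁/V₂ = 0.79089,
ln z₀ = (ln z₁ − r·ln z₂)/(1 − r) = (2.3026 − 0.79089×3.1781)/0.20911 = -1.0086 → z₀ = 0.3647 m
V₃ = V₁ · ln(z₃/z₀)/ln(z₁/z₀) = 8.51 × 5.8208/3.3112 = 14.9598 mph

15.0 mph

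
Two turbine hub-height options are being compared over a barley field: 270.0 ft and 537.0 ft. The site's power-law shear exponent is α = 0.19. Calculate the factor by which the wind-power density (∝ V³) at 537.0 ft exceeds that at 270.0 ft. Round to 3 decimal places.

Speed ratio: V_B/V_A = (z_B/z_A)^α = (537.0/270.0)^0.19 = (1.9889)^0.19 = 1.13956
Power-density ratio: P_B/P_A = (V_B/V_A)³ = (1.13956)³ = 1.47982

1.480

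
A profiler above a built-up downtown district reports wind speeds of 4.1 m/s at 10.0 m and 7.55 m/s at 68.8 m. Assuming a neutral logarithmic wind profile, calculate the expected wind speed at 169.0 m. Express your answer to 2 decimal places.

9.16 m/s

Log law: V ∝ ln(z/z₀). From the pair, with r = V₁/V₂ = 0.54305,
ln z₀ = (ln z₁ − r·ln z₂)/(1 − r) = (2.3026 − 0.54305×4.2312)/0.45695 = 0.0106 → z₀ = 1.011 m
V₃ = V₁ · ln(z₃/z₀)/ln(z₁/z₀) = 4.1 × 5.1193/2.2920 = 9.1576 m/s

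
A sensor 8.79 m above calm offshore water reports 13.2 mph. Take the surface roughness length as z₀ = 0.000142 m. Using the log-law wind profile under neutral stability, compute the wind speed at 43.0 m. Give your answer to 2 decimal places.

15.10 mph

Log law: V(z) ∝ ln(z/z₀), so V₂/V₁ = ln(z₂/z₀) / ln(z₁/z₀).
ln(43.0/0.000142) = 12.6209, ln(8.79/0.000142) = 11.0333
V₂ = 13.2 × 12.6209/11.0333 = 13.2 × 1.1439 = 15.0994 mph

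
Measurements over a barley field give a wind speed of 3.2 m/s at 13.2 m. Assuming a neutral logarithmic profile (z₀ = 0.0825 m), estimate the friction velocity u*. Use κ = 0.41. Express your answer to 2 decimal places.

u* ≈ 0.26 m/s

Log law: V(z) = (u*/κ) · ln(z/z₀) ⇒ u* = κ · V / ln(z/z₀)
u* = 0.41 × 3.2 / ln(13.2/0.0825) = 0.41 × 3.2 / 5.0752
   = 1.3120 / 5.0752 = 0.2585 m/s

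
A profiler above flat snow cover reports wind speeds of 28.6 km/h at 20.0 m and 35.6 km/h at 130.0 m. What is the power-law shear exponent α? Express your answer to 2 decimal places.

α ≈ 0.12

Power law: V₂/V₁ = (z₂/z₁)^α ⇒ α = ln(V₂/V₁) / ln(z₂/z₁)
α = ln(35.6/28.6) / ln(130.0/20.0) = ln(1.2448) / ln(6.5000)
  = 0.21894 / 1.87180 = 0.11697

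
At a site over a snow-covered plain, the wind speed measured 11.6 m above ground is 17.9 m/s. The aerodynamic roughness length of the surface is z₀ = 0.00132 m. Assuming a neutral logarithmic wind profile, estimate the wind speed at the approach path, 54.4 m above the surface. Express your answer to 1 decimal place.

Log law: V(z) ∝ ln(z/z₀), so V₂/V₁ = ln(z₂/z₀) / ln(z₁/z₀).
ln(54.4/0.00132) = 10.6265, ln(11.6/0.00132) = 9.0811
V₂ = 17.9 × 10.6265/9.0811 = 17.9 × 1.1702 = 20.9461 m/s

20.9 m/s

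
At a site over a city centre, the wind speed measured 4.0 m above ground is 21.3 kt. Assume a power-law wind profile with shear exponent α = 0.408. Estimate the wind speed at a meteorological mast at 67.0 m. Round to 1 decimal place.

67.3 kt

Power-law profile: V₂ = V₁ · (z₂/z₁)^α
V₂ = 21.3 × (67.0/4.0)^0.408 = 21.3 × (16.7500)^0.408
    = 21.3 × 3.1579 = 67.2632 kt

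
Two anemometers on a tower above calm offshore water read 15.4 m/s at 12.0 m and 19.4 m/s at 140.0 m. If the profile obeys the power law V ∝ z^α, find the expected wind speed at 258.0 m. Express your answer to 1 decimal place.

First find α: α = ln(V₂/V₁)/ln(z₂/z₁) = ln(19.4/15.4)/ln(140.0/12.0) = 0.23091/2.45674 = 0.0940
Extrapolate from 140.0 m to 258.0 m: V₃ = 19.4 × (258.0/140.0)^0.0940 = 19.4 × 1.0591 = 20.5473 m/s

20.5 m/s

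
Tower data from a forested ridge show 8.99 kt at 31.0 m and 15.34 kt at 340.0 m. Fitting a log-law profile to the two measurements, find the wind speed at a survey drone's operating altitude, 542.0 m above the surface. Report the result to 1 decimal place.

16.6 kt

Log law: V ∝ ln(z/z₀). From the pair, with r = V₁/V₂ = 0.58605,
ln z₀ = (ln z₁ − r·ln z₂)/(1 − r) = (3.4340 − 0.58605×5.8289)/0.41395 = 0.0433 → z₀ = 1.044 m
V₃ = V₁ · ln(z₃/z₀)/ln(z₁/z₀) = 8.99 × 6.2519/3.3907 = 16.5764 kt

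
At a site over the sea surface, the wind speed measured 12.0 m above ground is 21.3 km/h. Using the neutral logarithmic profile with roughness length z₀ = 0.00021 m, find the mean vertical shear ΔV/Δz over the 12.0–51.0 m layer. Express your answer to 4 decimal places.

Log law: V₂ = V₁ · ln(z₂/z₀)/ln(z₁/z₀) = 21.3 × 12.4002/10.9533 = 24.1137 km/h
ΔV/Δz = (24.1137 − 21.3)/(51.0 − 12.0) = 2.8137/39.0000 = 0.07215 km/h/m

0.0721 km/h/m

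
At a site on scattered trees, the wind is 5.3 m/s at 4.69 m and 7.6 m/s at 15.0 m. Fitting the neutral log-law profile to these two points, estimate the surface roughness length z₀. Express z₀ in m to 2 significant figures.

Log law: V(z) ∝ ln(z/z₀). With r = V₁/V₂ = 5.3/7.6 = 0.69737,
r · ln(z₂/z₀) = ln(z₁/z₀) ⇒ ln z₀ = (ln z₁ − r·ln z₂)/(1 − r)
ln z₀ = (1.54543 − 0.69737×2.70805) / 0.30263 = -1.1336
z₀ = exp(-1.1336) = 0.3219 m

z₀ ≈ 0.32 m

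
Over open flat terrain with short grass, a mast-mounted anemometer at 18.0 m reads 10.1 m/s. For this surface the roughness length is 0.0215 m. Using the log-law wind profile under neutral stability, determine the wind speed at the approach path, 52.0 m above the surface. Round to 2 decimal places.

11.69 m/s

Log law: V(z) ∝ ln(z/z₀), so V₂/V₁ = ln(z₂/z₀) / ln(z₁/z₀).
ln(52.0/0.0215) = 7.7909, ln(18.0/0.0215) = 6.7301
V₂ = 10.1 × 7.7909/6.7301 = 10.1 × 1.1576 = 11.6921 m/s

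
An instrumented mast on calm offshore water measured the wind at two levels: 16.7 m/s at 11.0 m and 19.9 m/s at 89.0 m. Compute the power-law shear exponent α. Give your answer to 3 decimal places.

α ≈ 0.084

Power law: V₂/V₁ = (z₂/z₁)^α ⇒ α = ln(V₂/V₁) / ln(z₂/z₁)
α = ln(19.9/16.7) / ln(89.0/11.0) = ln(1.1916) / ln(8.0909)
  = 0.17531 / 2.09074 = 0.08385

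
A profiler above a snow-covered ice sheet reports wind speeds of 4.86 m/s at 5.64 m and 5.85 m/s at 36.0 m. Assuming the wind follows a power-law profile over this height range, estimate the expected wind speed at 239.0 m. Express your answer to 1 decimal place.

First find α: α = ln(V₂/V₁)/ln(z₂/z₁) = ln(5.85/4.86)/ln(36.0/5.64) = 0.18540/1.85363 = 0.1000
Extrapolate from 36.0 m to 239.0 m: V₃ = 5.85 × (239.0/36.0)^0.1000 = 5.85 × 1.2084 = 7.0694 m/s

7.1 m/s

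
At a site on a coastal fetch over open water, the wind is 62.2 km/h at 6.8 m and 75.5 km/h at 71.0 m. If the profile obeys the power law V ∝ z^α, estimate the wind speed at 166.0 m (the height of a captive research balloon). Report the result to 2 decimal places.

80.99 km/h

First find α: α = ln(V₂/V₁)/ln(z₂/z₁) = ln(75.5/62.2)/ln(71.0/6.8) = 0.19378/2.34576 = 0.0826
Extrapolate from 71.0 m to 166.0 m: V₃ = 75.5 × (166.0/71.0)^0.0826 = 75.5 × 1.0727 = 80.9873 km/h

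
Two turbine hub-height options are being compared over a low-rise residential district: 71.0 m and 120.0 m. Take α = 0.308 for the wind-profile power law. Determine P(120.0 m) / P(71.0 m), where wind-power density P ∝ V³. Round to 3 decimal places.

1.624

Speed ratio: V_B/V_A = (z_B/z_A)^α = (120.0/71.0)^0.308 = (1.6901)^0.308 = 1.17544
Power-density ratio: P_B/P_A = (V_B/V_A)³ = (1.17544)³ = 1.62406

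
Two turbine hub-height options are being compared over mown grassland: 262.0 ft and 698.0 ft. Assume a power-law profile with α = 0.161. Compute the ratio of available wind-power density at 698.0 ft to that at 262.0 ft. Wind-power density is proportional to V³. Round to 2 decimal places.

1.61

Speed ratio: V_B/V_A = (z_B/z_A)^α = (698.0/262.0)^0.161 = (2.6641)^0.161 = 1.17088
Power-density ratio: P_B/P_A = (V_B/V_A)³ = (1.17088)³ = 1.60525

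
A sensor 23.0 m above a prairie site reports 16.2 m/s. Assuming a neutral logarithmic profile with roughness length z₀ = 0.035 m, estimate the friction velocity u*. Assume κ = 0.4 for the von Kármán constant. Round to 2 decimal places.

u* ≈ 1.00 m/s

Log law: V(z) = (u*/κ) · ln(z/z₀) ⇒ u* = κ · V / ln(z/z₀)
u* = 0.4 × 16.2 / ln(23.0/0.035) = 0.4 × 16.2 / 6.4879
   = 6.4800 / 6.4879 = 0.9988 m/s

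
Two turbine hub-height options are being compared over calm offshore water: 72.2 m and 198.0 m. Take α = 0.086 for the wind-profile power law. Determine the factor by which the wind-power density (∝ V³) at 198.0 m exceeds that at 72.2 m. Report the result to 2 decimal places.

Speed ratio: V_B/V_A = (z_B/z_A)^α = (198.0/72.2)^0.086 = (2.7424)^0.086 = 1.09063
Power-density ratio: P_B/P_A = (V_B/V_A)³ = (1.09063)³ = 1.29729

1.30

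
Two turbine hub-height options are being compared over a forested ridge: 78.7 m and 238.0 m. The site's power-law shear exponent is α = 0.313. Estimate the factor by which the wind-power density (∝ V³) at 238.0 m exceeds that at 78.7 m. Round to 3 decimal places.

Speed ratio: V_B/V_A = (z_B/z_A)^α = (238.0/78.7)^0.313 = (3.0241)^0.313 = 1.41393
Power-density ratio: P_B/P_A = (V_B/V_A)³ = (1.41393)³ = 2.82674

2.827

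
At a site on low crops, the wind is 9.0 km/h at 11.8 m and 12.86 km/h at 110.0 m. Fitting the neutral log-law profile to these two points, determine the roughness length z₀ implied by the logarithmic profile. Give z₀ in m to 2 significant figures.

z₀ ≈ 0.065 m

Log law: V(z) ∝ ln(z/z₀). With r = V₁/V₂ = 9.0/12.86 = 0.69984,
r · ln(z₂/z₀) = ln(z₁/z₀) ⇒ ln z₀ = (ln z₁ − r·ln z₂)/(1 − r)
ln z₀ = (2.46810 − 0.69984×4.70048) / 0.30016 = -2.7369
z₀ = exp(-2.7369) = 0.06477 m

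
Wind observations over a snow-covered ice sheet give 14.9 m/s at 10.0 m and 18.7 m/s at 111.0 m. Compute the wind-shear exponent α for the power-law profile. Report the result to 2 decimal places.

Power law: V₂/V₁ = (z₂/z₁)^α ⇒ α = ln(V₂/V₁) / ln(z₂/z₁)
α = ln(18.7/14.9) / ln(111.0/10.0) = ln(1.2550) / ln(11.1000)
  = 0.22716 / 2.40695 = 0.09438

α ≈ 0.09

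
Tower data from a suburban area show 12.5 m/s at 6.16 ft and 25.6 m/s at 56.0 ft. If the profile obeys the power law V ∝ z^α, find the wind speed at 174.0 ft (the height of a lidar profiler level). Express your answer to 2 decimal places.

First find α: α = ln(V₂/V₁)/ln(z₂/z₁) = ln(25.6/12.5)/ln(56.0/6.16) = 0.71686/2.20727 = 0.3248
Extrapolate from 56.0 ft to 174.0 ft: V₃ = 25.6 × (174.0/56.0)^0.3248 = 25.6 × 1.4451 = 36.9952 m/s

37.00 m/s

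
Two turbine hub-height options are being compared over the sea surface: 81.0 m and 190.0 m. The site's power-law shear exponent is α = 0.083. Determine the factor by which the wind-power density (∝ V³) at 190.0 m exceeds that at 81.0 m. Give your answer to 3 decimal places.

1.237

Speed ratio: V_B/V_A = (z_B/z_A)^α = (190.0/81.0)^0.083 = (2.3457)^0.083 = 1.07333
Power-density ratio: P_B/P_A = (V_B/V_A)³ = (1.07333)³ = 1.23651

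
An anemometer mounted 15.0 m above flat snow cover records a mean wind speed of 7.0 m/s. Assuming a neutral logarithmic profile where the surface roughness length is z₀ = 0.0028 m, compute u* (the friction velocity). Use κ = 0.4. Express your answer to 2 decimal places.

Log law: V(z) = (u*/κ) · ln(z/z₀) ⇒ u* = κ · V / ln(z/z₀)
u* = 0.4 × 7.0 / ln(15.0/0.0028) = 0.4 × 7.0 / 8.5862
   = 2.8000 / 8.5862 = 0.3261 m/s

u* ≈ 0.33 m/s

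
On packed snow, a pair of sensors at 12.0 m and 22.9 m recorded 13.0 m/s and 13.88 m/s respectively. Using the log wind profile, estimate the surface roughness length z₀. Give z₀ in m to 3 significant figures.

Log law: V(z) ∝ ln(z/z₀). With r = V₁/V₂ = 13.0/13.88 = 0.93660,
r · ln(z₂/z₀) = ln(z₁/z₀) ⇒ ln z₀ = (ln z₁ − r·ln z₂)/(1 − r)
ln z₀ = (2.48491 − 0.93660×3.13114) / 0.06340 = -7.0617
z₀ = exp(-7.0617) = 0.0008573 m

z₀ ≈ 0.000857 m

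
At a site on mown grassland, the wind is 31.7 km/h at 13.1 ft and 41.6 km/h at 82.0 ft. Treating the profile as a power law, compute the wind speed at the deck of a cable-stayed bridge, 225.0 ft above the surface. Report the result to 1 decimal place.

48.3 km/h

First find α: α = ln(V₂/V₁)/ln(z₂/z₁) = ln(41.6/31.7)/ln(82.0/13.1) = 0.27178/1.83411 = 0.1482
Extrapolate from 82.0 ft to 225.0 ft: V₃ = 41.6 × (225.0/82.0)^0.1482 = 41.6 × 1.1613 = 48.3117 km/h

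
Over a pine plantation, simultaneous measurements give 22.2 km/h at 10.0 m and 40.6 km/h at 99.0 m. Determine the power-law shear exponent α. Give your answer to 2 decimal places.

Power law: V₂/V₁ = (z₂/z₁)^α ⇒ α = ln(V₂/V₁) / ln(z₂/z₁)
α = ln(40.6/22.2) / ln(99.0/10.0) = ln(1.8288) / ln(9.9000)
  = 0.60368 / 2.29253 = 0.26332

α ≈ 0.26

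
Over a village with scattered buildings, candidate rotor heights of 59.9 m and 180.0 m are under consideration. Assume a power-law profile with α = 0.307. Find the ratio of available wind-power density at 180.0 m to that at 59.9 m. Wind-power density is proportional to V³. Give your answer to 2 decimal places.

Speed ratio: V_B/V_A = (z_B/z_A)^α = (180.0/59.9)^0.307 = (3.0050)^0.307 = 1.40184
Power-density ratio: P_B/P_A = (V_B/V_A)³ = (1.40184)³ = 2.75484

2.75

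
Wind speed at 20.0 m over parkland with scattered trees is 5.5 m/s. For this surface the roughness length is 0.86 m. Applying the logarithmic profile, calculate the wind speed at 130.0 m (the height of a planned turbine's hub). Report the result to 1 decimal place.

Log law: V(z) ∝ ln(z/z₀), so V₂/V₁ = ln(z₂/z₀) / ln(z₁/z₀).
ln(130.0/0.86) = 5.0184, ln(20.0/0.86) = 3.1466
V₂ = 5.5 × 5.0184/3.1466 = 5.5 × 1.5949 = 8.7718 m/s

8.8 m/s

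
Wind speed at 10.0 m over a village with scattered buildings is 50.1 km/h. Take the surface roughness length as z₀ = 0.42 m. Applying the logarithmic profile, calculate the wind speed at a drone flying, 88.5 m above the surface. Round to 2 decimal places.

Log law: V(z) ∝ ln(z/z₀), so V₂/V₁ = ln(z₂/z₀) / ln(z₁/z₀).
ln(88.5/0.42) = 5.3505, ln(10.0/0.42) = 3.1701
V₂ = 50.1 × 5.3505/3.1701 = 50.1 × 1.6878 = 84.5593 km/h

84.56 km/h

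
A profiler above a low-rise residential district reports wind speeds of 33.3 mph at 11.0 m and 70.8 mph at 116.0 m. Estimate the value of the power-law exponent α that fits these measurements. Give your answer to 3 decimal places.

α ≈ 0.320

Power law: V₂/V₁ = (z₂/z₁)^α ⇒ α = ln(V₂/V₁) / ln(z₂/z₁)
α = ln(70.8/33.3) / ln(116.0/11.0) = ln(2.1261) / ln(10.5455)
  = 0.75430 / 2.35569 = 0.32020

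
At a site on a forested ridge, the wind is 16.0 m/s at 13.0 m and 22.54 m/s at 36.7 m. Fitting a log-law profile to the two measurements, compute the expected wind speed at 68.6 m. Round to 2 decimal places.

Log law: V ∝ ln(z/z₀). From the pair, with r = V₁/V₂ = 0.70985,
ln z₀ = (ln z₁ − r·ln z₂)/(1 − r) = (2.5649 − 0.70985×3.6028)/0.29015 = 0.0259 → z₀ = 1.026 m
V₃ = V₁ · ln(z₃/z₀)/ln(z₁/z₀) = 16.0 × 4.2024/2.5390 = 26.4818 m/s

26.48 m/s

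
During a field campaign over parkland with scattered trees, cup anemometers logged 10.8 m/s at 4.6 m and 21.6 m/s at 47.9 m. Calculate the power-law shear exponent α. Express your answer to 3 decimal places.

α ≈ 0.296

Power law: V₂/V₁ = (z₂/z₁)^α ⇒ α = ln(V₂/V₁) / ln(z₂/z₁)
α = ln(21.6/10.8) / ln(47.9/4.6) = ln(2.0000) / ln(10.4130)
  = 0.69315 / 2.34306 = 0.29583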